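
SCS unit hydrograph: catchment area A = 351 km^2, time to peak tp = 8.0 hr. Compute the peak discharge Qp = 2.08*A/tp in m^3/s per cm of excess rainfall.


SCS formula: Qp = 2.08 * A / tp.
Qp = 2.08 * 351 / 8.0
   = 730.08 / 8.0
   = 91.26 m^3/s per cm.

91.26


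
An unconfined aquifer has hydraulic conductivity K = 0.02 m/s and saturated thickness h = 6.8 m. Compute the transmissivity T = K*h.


Transmissivity is defined as T = K * h.
T = 0.02 * 6.8
  = 0.136 m^2/s.

0.136


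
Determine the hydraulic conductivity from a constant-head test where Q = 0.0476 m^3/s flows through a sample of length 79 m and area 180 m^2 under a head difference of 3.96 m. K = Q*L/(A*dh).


From K = Q*L / (A*dh):
Numerator: Q*L = 0.0476 * 79 = 3.7604.
Denominator: A*dh = 180 * 3.96 = 712.8.
K = 3.7604 / 712.8 = 0.005276 m/s.

0.005276


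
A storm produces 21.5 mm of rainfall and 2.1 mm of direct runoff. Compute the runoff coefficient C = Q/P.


The runoff coefficient C = runoff depth / rainfall depth.
C = 2.1 / 21.5
  = 0.0977.

0.0977


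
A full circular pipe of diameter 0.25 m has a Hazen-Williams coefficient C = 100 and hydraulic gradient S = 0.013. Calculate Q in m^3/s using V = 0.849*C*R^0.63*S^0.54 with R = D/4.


For a full circular pipe, R = D/4 = 0.25/4 = 0.0625 m.
V = 0.849 * 100 * 0.0625^0.63 * 0.013^0.54
  = 0.849 * 100 * 0.174343 * 0.095836
  = 1.4185 m/s.
Pipe area A = pi*D^2/4 = pi*0.25^2/4 = 0.0491 m^2.
Q = A * V = 0.0491 * 1.4185 = 0.0696 m^3/s.

0.0696


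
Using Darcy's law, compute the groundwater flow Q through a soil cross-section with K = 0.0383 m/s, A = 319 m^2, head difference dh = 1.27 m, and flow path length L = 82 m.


Darcy's law: Q = K * A * i, where i = dh/L.
Hydraulic gradient i = 1.27 / 82 = 0.015488.
Q = 0.0383 * 319 * 0.015488
  = 0.1892 m^3/s.

0.1892


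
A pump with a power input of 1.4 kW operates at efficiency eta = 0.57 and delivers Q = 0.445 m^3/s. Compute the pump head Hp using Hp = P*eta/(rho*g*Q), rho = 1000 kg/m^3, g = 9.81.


Pump head formula: Hp = P * eta / (rho * g * Q).
Numerator: P * eta = 1.4 * 1000 * 0.57 = 798.0 W.
Denominator: rho * g * Q = 1000 * 9.81 * 0.445 = 4365.45.
Hp = 798.0 / 4365.45 = 0.18 m.

0.18


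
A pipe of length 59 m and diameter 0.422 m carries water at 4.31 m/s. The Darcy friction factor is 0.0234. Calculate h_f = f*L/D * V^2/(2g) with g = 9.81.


Darcy-Weisbach equation: h_f = f * (L/D) * V^2/(2g).
f * L/D = 0.0234 * 59/0.422 = 3.2716.
V^2/(2g) = 4.31^2 / (2*9.81) = 18.5761 / 19.62 = 0.9468 m.
h_f = 3.2716 * 0.9468 = 3.097 m.

3.097


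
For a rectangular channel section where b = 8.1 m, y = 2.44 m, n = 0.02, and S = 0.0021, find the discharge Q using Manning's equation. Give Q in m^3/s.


For a rectangular channel, the cross-sectional area A = b * y = 8.1 * 2.44 = 19.76 m^2.
The wetted perimeter P = b + 2y = 8.1 + 2*2.44 = 12.98 m.
Hydraulic radius R = A/P = 19.76/12.98 = 1.5227 m.
Velocity V = (1/n)*R^(2/3)*S^(1/2) = (1/0.02)*1.5227^(2/3)*0.0021^(1/2) = 3.0326 m/s.
Discharge Q = A * V = 19.76 * 3.0326 = 59.936 m^3/s.

59.936


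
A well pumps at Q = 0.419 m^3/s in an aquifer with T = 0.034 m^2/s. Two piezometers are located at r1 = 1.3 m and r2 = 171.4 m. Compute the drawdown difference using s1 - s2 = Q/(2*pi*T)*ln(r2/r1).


Thiem equation: s1 - s2 = Q/(2*pi*T) * ln(r2/r1).
ln(r2/r1) = ln(171.4/1.3) = 4.8816.
Q/(2*pi*T) = 0.419 / (2*pi*0.034) = 0.419 / 0.2136 = 1.9614.
s1 - s2 = 1.9614 * 4.8816 = 9.5746 m.

9.5746


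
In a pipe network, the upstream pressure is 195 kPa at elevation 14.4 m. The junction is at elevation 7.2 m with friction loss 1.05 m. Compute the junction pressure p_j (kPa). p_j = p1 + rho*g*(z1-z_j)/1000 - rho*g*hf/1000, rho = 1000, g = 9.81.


Junction pressure: p_j = p1 + rho*g*(z1 - z_j)/1000 - rho*g*hf/1000.
Elevation term = 1000*9.81*(14.4 - 7.2)/1000 = 70.632 kPa.
Friction term = 1000*9.81*1.05/1000 = 10.3 kPa.
p_j = 195 + 70.632 - 10.3 = 255.33 kPa.

255.33


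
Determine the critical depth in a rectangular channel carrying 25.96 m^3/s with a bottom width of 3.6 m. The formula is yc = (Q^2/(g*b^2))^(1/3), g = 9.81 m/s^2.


Using yc = (Q^2 / (g * b^2))^(1/3):
Q^2 = 25.96^2 = 673.92.
g * b^2 = 9.81 * 3.6^2 = 9.81 * 12.96 = 127.14.
Q^2 / (g*b^2) = 673.92 / 127.14 = 5.3006.
yc = 5.3006^(1/3) = 1.7436 m.

1.7436


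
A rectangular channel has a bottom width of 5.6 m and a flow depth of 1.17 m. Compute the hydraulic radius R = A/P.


For a rectangular section:
Flow area A = b * y = 5.6 * 1.17 = 6.55 m^2.
Wetted perimeter P = b + 2y = 5.6 + 2*1.17 = 7.94 m.
Hydraulic radius R = A/P = 6.55 / 7.94 = 0.8252 m.

0.8252


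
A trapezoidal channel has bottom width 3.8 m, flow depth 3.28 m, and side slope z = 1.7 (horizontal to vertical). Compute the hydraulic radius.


For a trapezoidal section with side slope z:
A = (b + z*y)*y = (3.8 + 1.7*3.28)*3.28 = 30.753 m^2.
P = b + 2*y*sqrt(1 + z^2) = 3.8 + 2*3.28*sqrt(1 + 1.7^2) = 16.738 m.
R = A/P = 30.753 / 16.738 = 1.8373 m.

1.8373


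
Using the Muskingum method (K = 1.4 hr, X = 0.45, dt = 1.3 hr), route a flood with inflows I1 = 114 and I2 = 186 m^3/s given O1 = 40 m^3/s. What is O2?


Muskingum coefficients:
denom = 2*K*(1-X) + dt = 2*1.4*(1-0.45) + 1.3 = 2.84.
C0 = (dt - 2*K*X)/denom = (1.3 - 2*1.4*0.45)/2.84 = 0.0141.
C1 = (dt + 2*K*X)/denom = (1.3 + 2*1.4*0.45)/2.84 = 0.9014.
C2 = (2*K*(1-X) - dt)/denom = 0.0845.
O2 = C0*I2 + C1*I1 + C2*O1
   = 0.0141*186 + 0.9014*114 + 0.0845*40
   = 108.76 m^3/s.

108.76


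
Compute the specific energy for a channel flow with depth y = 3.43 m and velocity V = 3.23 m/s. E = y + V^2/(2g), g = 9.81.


Specific energy E = y + V^2/(2g).
Velocity head = V^2/(2g) = 3.23^2 / (2*9.81) = 10.4329 / 19.62 = 0.5317 m.
E = 3.43 + 0.5317 = 3.9617 m.

3.9617


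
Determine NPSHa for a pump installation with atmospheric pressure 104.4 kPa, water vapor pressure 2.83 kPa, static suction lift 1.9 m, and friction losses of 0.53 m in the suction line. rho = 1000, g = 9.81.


NPSHa = p_atm/(rho*g) - z_s - hf_s - p_vap/(rho*g).
p_atm/(rho*g) = 104.4*1000 / (1000*9.81) = 10.642 m.
p_vap/(rho*g) = 2.83*1000 / (1000*9.81) = 0.288 m.
NPSHa = 10.642 - 1.9 - 0.53 - 0.288
      = 7.92 m.

7.92


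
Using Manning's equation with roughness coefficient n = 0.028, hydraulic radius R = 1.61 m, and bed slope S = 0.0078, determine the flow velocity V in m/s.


Manning's equation gives V = (1/n) * R^(2/3) * S^(1/2).
First, compute R^(2/3) = 1.61^(2/3) = 1.3737.
Next, S^(1/2) = 0.0078^(1/2) = 0.088318.
Then 1/n = 1/0.028 = 35.71.
V = 35.71 * 1.3737 * 0.088318 = 4.3328 m/s.

4.3328


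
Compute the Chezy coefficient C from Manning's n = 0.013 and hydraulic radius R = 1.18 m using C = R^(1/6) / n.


The Chezy coefficient relates to Manning's n through C = R^(1/6) / n.
R^(1/6) = 1.18^(1/6) = 1.02797.
C = 1.02797 / 0.013 = 79.07 m^(1/2)/s.

79.07


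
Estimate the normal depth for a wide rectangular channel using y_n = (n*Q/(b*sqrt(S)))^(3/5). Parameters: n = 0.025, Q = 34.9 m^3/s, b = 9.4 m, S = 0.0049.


We use the wide-channel approximation y_n = (n*Q/(b*sqrt(S)))^(3/5).
sqrt(S) = sqrt(0.0049) = 0.07.
Numerator: n*Q = 0.025 * 34.9 = 0.8725.
Denominator: b*sqrt(S) = 9.4 * 0.07 = 0.658.
arg = 1.326.
y_n = 1.326^(3/5) = 1.1845 m.

1.1845


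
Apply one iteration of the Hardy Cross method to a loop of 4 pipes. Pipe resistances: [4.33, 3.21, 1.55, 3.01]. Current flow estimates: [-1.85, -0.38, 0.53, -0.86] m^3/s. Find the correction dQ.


Numerator terms (r*Q*|Q|): 4.33*-1.85*|-1.85| = -14.8194; 3.21*-0.38*|-0.38| = -0.4635; 1.55*0.53*|0.53| = 0.4354; 3.01*-0.86*|-0.86| = -2.2262.
Sum of numerator = -17.0738.
Denominator terms (r*|Q|): 4.33*|-1.85| = 8.0105; 3.21*|-0.38| = 1.2198; 1.55*|0.53| = 0.8215; 3.01*|-0.86| = 2.5886.
2 * sum of denominator = 2 * 12.6404 = 25.2808.
dQ = --17.0738 / 25.2808 = 0.6754 m^3/s.

0.6754


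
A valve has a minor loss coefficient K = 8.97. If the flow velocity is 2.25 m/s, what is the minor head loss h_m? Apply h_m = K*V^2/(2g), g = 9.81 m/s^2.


Minor loss formula: h_m = K * V^2/(2g).
V^2 = 2.25^2 = 5.0625.
V^2/(2g) = 5.0625 / 19.62 = 0.258 m.
h_m = 8.97 * 0.258 = 2.3145 m.

2.3145


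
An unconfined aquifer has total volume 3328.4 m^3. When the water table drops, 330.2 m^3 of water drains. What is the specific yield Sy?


Specific yield Sy = Volume drained / Total volume.
Sy = 330.2 / 3328.4
   = 0.0992.

0.0992


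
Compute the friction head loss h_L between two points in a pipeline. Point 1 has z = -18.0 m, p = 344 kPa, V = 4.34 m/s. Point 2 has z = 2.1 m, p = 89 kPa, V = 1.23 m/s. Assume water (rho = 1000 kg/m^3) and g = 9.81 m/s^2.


Total head at each section: H = z + p/(rho*g) + V^2/(2g).
H1 = -18.0 + 344*1000/(1000*9.81) + 4.34^2/(2*9.81)
   = -18.0 + 35.066 + 0.96
   = 18.026 m.
H2 = 2.1 + 89*1000/(1000*9.81) + 1.23^2/(2*9.81)
   = 2.1 + 9.072 + 0.0771
   = 11.249 m.
h_L = H1 - H2 = 18.026 - 11.249 = 6.777 m.

6.777


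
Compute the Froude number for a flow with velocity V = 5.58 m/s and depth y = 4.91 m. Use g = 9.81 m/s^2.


The Froude number is defined as Fr = V / sqrt(g*y).
g*y = 9.81 * 4.91 = 48.1671.
sqrt(g*y) = sqrt(48.1671) = 6.9403.
Fr = 5.58 / 6.9403 = 0.804.

0.804


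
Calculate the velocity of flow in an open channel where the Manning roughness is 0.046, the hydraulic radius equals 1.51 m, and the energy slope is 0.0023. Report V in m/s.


Manning's equation gives V = (1/n) * R^(2/3) * S^(1/2).
First, compute R^(2/3) = 1.51^(2/3) = 1.3162.
Next, S^(1/2) = 0.0023^(1/2) = 0.047958.
Then 1/n = 1/0.046 = 21.74.
V = 21.74 * 1.3162 * 0.047958 = 1.3722 m/s.

1.3722


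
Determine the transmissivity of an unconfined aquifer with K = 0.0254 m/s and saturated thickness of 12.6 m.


Transmissivity is defined as T = K * h.
T = 0.0254 * 12.6
  = 0.32 m^2/s.

0.32


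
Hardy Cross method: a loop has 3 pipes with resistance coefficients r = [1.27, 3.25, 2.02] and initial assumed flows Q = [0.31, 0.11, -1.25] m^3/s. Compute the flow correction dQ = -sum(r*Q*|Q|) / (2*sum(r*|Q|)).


Numerator terms (r*Q*|Q|): 1.27*0.31*|0.31| = 0.122; 3.25*0.11*|0.11| = 0.0393; 2.02*-1.25*|-1.25| = -3.1562.
Sum of numerator = -2.9949.
Denominator terms (r*|Q|): 1.27*|0.31| = 0.3937; 3.25*|0.11| = 0.3575; 2.02*|-1.25| = 2.525.
2 * sum of denominator = 2 * 3.2762 = 6.5524.
dQ = --2.9949 / 6.5524 = 0.4571 m^3/s.

0.4571


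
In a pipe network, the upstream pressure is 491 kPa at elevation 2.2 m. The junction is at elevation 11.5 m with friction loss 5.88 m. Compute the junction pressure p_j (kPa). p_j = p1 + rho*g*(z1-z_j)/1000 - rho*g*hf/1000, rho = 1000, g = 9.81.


Junction pressure: p_j = p1 + rho*g*(z1 - z_j)/1000 - rho*g*hf/1000.
Elevation term = 1000*9.81*(2.2 - 11.5)/1000 = -91.233 kPa.
Friction term = 1000*9.81*5.88/1000 = 57.683 kPa.
p_j = 491 + -91.233 - 57.683 = 342.08 kPa.

342.08


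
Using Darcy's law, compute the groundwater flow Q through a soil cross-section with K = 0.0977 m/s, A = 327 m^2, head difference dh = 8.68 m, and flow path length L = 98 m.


Darcy's law: Q = K * A * i, where i = dh/L.
Hydraulic gradient i = 8.68 / 98 = 0.088571.
Q = 0.0977 * 327 * 0.088571
  = 2.8297 m^3/s.

2.8297


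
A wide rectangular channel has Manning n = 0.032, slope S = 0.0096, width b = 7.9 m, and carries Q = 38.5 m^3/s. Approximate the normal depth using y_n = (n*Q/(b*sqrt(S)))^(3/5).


We use the wide-channel approximation y_n = (n*Q/(b*sqrt(S)))^(3/5).
sqrt(S) = sqrt(0.0096) = 0.09798.
Numerator: n*Q = 0.032 * 38.5 = 1.232.
Denominator: b*sqrt(S) = 7.9 * 0.09798 = 0.774042.
arg = 1.5917.
y_n = 1.5917^(3/5) = 1.3216 m.

1.3216


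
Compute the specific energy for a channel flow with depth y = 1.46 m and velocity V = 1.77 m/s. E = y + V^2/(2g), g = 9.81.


Specific energy E = y + V^2/(2g).
Velocity head = V^2/(2g) = 1.77^2 / (2*9.81) = 3.1329 / 19.62 = 0.1597 m.
E = 1.46 + 0.1597 = 1.6197 m.

1.6197


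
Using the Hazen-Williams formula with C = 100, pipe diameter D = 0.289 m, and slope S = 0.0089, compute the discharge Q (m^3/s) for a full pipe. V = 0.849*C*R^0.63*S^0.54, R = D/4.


For a full circular pipe, R = D/4 = 0.289/4 = 0.0722 m.
V = 0.849 * 100 * 0.0722^0.63 * 0.0089^0.54
  = 0.849 * 100 * 0.191015 * 0.078104
  = 1.2666 m/s.
Pipe area A = pi*D^2/4 = pi*0.289^2/4 = 0.0656 m^2.
Q = A * V = 0.0656 * 1.2666 = 0.0831 m^3/s.

0.0831


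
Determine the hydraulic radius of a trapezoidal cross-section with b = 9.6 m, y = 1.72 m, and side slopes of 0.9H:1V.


For a trapezoidal section with side slope z:
A = (b + z*y)*y = (9.6 + 0.9*1.72)*1.72 = 19.175 m^2.
P = b + 2*y*sqrt(1 + z^2) = 9.6 + 2*1.72*sqrt(1 + 0.9^2) = 14.228 m.
R = A/P = 19.175 / 14.228 = 1.3477 m.

1.3477


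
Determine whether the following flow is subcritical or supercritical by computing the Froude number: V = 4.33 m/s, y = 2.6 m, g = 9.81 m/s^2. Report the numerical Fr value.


The Froude number is defined as Fr = V / sqrt(g*y).
g*y = 9.81 * 2.6 = 25.506.
sqrt(g*y) = sqrt(25.506) = 5.0503.
Fr = 4.33 / 5.0503 = 0.8574.
Since Fr < 1, the flow is subcritical.

0.8574


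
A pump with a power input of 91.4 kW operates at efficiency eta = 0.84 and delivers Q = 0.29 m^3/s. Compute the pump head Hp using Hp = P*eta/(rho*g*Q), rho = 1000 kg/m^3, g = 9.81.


Pump head formula: Hp = P * eta / (rho * g * Q).
Numerator: P * eta = 91.4 * 1000 * 0.84 = 76776.0 W.
Denominator: rho * g * Q = 1000 * 9.81 * 0.29 = 2844.9.
Hp = 76776.0 / 2844.9 = 26.99 m.

26.99


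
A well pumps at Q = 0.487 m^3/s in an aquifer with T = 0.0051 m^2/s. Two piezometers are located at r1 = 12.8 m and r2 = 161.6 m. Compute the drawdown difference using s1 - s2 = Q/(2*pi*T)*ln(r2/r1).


Thiem equation: s1 - s2 = Q/(2*pi*T) * ln(r2/r1).
ln(r2/r1) = ln(161.6/12.8) = 2.5357.
Q/(2*pi*T) = 0.487 / (2*pi*0.0051) = 0.487 / 0.032 = 15.1977.
s1 - s2 = 15.1977 * 2.5357 = 38.5366 m.

38.5366


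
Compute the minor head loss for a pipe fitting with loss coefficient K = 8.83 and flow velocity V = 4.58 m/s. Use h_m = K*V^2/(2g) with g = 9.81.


Minor loss formula: h_m = K * V^2/(2g).
V^2 = 4.58^2 = 20.9764.
V^2/(2g) = 20.9764 / 19.62 = 1.0691 m.
h_m = 8.83 * 1.0691 = 9.4404 m.

9.4404


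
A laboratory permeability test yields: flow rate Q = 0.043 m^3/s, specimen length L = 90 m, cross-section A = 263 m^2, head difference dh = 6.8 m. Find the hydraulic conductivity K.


From K = Q*L / (A*dh):
Numerator: Q*L = 0.043 * 90 = 3.87.
Denominator: A*dh = 263 * 6.8 = 1788.4.
K = 3.87 / 1788.4 = 0.002164 m/s.

0.002164


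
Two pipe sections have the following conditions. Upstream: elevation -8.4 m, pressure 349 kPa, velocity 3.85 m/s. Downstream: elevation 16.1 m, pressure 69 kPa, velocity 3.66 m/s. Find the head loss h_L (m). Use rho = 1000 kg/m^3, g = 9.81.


Total head at each section: H = z + p/(rho*g) + V^2/(2g).
H1 = -8.4 + 349*1000/(1000*9.81) + 3.85^2/(2*9.81)
   = -8.4 + 35.576 + 0.7555
   = 27.931 m.
H2 = 16.1 + 69*1000/(1000*9.81) + 3.66^2/(2*9.81)
   = 16.1 + 7.034 + 0.6828
   = 23.816 m.
h_L = H1 - H2 = 27.931 - 23.816 = 4.115 m.

4.115


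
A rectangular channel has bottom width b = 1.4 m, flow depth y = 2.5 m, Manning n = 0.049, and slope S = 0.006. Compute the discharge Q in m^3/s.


For a rectangular channel, the cross-sectional area A = b * y = 1.4 * 2.5 = 3.5 m^2.
The wetted perimeter P = b + 2y = 1.4 + 2*2.5 = 6.4 m.
Hydraulic radius R = A/P = 3.5/6.4 = 0.5469 m.
Velocity V = (1/n)*R^(2/3)*S^(1/2) = (1/0.049)*0.5469^(2/3)*0.006^(1/2) = 1.0572 m/s.
Discharge Q = A * V = 3.5 * 1.0572 = 3.7 m^3/s.

3.7


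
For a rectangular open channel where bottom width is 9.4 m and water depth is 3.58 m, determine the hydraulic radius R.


For a rectangular section:
Flow area A = b * y = 9.4 * 3.58 = 33.65 m^2.
Wetted perimeter P = b + 2y = 9.4 + 2*3.58 = 16.56 m.
Hydraulic radius R = A/P = 33.65 / 16.56 = 2.0321 m.

2.0321


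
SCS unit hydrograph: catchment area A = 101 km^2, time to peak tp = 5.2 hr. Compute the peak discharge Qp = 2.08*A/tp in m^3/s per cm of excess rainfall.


SCS formula: Qp = 2.08 * A / tp.
Qp = 2.08 * 101 / 5.2
   = 210.08 / 5.2
   = 40.4 m^3/s per cm.

40.4


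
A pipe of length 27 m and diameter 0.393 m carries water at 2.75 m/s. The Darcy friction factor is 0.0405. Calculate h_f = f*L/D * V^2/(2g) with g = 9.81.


Darcy-Weisbach equation: h_f = f * (L/D) * V^2/(2g).
f * L/D = 0.0405 * 27/0.393 = 2.7824.
V^2/(2g) = 2.75^2 / (2*9.81) = 7.5625 / 19.62 = 0.3854 m.
h_f = 2.7824 * 0.3854 = 1.072 m.

1.072


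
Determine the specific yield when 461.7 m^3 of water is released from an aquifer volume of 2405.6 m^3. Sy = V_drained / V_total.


Specific yield Sy = Volume drained / Total volume.
Sy = 461.7 / 2405.6
   = 0.1919.

0.1919


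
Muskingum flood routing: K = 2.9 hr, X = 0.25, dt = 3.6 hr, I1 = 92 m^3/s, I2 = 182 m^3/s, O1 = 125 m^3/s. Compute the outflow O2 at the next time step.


Muskingum coefficients:
denom = 2*K*(1-X) + dt = 2*2.9*(1-0.25) + 3.6 = 7.95.
C0 = (dt - 2*K*X)/denom = (3.6 - 2*2.9*0.25)/7.95 = 0.2704.
C1 = (dt + 2*K*X)/denom = (3.6 + 2*2.9*0.25)/7.95 = 0.6352.
C2 = (2*K*(1-X) - dt)/denom = 0.0943.
O2 = C0*I2 + C1*I1 + C2*O1
   = 0.2704*182 + 0.6352*92 + 0.0943*125
   = 119.45 m^3/s.

119.45


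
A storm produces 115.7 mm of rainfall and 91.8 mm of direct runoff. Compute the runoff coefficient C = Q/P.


The runoff coefficient C = runoff depth / rainfall depth.
C = 91.8 / 115.7
  = 0.7934.

0.7934


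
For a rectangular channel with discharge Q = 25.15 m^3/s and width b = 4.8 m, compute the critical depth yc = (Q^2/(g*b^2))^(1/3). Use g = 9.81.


Using yc = (Q^2 / (g * b^2))^(1/3):
Q^2 = 25.15^2 = 632.52.
g * b^2 = 9.81 * 4.8^2 = 9.81 * 23.04 = 226.02.
Q^2 / (g*b^2) = 632.52 / 226.02 = 2.7985.
yc = 2.7985^(1/3) = 1.4092 m.

1.4092


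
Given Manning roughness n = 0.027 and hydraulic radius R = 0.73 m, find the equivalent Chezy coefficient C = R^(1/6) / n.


The Chezy coefficient relates to Manning's n through C = R^(1/6) / n.
R^(1/6) = 0.73^(1/6) = 0.9489.
C = 0.9489 / 0.027 = 35.14 m^(1/2)/s.

35.14


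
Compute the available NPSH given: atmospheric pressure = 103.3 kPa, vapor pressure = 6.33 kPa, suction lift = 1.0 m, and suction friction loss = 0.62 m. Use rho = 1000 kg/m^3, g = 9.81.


NPSHa = p_atm/(rho*g) - z_s - hf_s - p_vap/(rho*g).
p_atm/(rho*g) = 103.3*1000 / (1000*9.81) = 10.53 m.
p_vap/(rho*g) = 6.33*1000 / (1000*9.81) = 0.645 m.
NPSHa = 10.53 - 1.0 - 0.62 - 0.645
      = 8.26 m.

8.26


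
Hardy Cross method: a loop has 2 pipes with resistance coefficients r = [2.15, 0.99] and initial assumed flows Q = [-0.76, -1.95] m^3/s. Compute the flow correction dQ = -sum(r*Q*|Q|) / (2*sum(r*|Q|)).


Numerator terms (r*Q*|Q|): 2.15*-0.76*|-0.76| = -1.2418; 0.99*-1.95*|-1.95| = -3.7645.
Sum of numerator = -5.0063.
Denominator terms (r*|Q|): 2.15*|-0.76| = 1.634; 0.99*|-1.95| = 1.9305.
2 * sum of denominator = 2 * 3.5645 = 7.129.
dQ = --5.0063 / 7.129 = 0.7022 m^3/s.

0.7022


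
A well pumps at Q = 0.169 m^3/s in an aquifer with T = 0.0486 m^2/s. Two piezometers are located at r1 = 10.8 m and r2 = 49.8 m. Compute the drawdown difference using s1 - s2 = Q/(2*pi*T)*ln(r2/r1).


Thiem equation: s1 - s2 = Q/(2*pi*T) * ln(r2/r1).
ln(r2/r1) = ln(49.8/10.8) = 1.5285.
Q/(2*pi*T) = 0.169 / (2*pi*0.0486) = 0.169 / 0.3054 = 0.5534.
s1 - s2 = 0.5534 * 1.5285 = 0.8459 m.

0.8459


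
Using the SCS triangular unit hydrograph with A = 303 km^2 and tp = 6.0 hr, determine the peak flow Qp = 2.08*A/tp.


SCS formula: Qp = 2.08 * A / tp.
Qp = 2.08 * 303 / 6.0
   = 630.24 / 6.0
   = 105.04 m^3/s per cm.

105.04


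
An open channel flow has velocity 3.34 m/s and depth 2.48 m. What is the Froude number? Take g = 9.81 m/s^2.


The Froude number is defined as Fr = V / sqrt(g*y).
g*y = 9.81 * 2.48 = 24.3288.
sqrt(g*y) = sqrt(24.3288) = 4.9324.
Fr = 3.34 / 4.9324 = 0.6772.

0.6772


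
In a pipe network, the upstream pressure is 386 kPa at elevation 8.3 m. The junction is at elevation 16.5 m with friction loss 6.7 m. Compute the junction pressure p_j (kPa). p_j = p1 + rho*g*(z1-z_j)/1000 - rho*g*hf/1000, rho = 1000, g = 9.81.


Junction pressure: p_j = p1 + rho*g*(z1 - z_j)/1000 - rho*g*hf/1000.
Elevation term = 1000*9.81*(8.3 - 16.5)/1000 = -80.442 kPa.
Friction term = 1000*9.81*6.7/1000 = 65.727 kPa.
p_j = 386 + -80.442 - 65.727 = 239.83 kPa.

239.83


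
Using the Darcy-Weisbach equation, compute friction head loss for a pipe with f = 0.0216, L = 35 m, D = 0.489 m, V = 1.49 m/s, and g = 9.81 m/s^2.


Darcy-Weisbach equation: h_f = f * (L/D) * V^2/(2g).
f * L/D = 0.0216 * 35/0.489 = 1.546.
V^2/(2g) = 1.49^2 / (2*9.81) = 2.2201 / 19.62 = 0.1132 m.
h_f = 1.546 * 0.1132 = 0.175 m.

0.175


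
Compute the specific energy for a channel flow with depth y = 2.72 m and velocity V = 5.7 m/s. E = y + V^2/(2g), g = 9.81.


Specific energy E = y + V^2/(2g).
Velocity head = V^2/(2g) = 5.7^2 / (2*9.81) = 32.49 / 19.62 = 1.656 m.
E = 2.72 + 1.656 = 4.376 m.

4.376


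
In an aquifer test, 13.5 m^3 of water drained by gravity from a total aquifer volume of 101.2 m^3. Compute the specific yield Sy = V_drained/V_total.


Specific yield Sy = Volume drained / Total volume.
Sy = 13.5 / 101.2
   = 0.1334.

0.1334


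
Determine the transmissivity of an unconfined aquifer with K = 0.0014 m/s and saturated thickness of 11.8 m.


Transmissivity is defined as T = K * h.
T = 0.0014 * 11.8
  = 0.0165 m^2/s.

0.0165


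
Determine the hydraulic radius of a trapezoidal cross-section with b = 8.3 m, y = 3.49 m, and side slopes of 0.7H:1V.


For a trapezoidal section with side slope z:
A = (b + z*y)*y = (8.3 + 0.7*3.49)*3.49 = 37.493 m^2.
P = b + 2*y*sqrt(1 + z^2) = 8.3 + 2*3.49*sqrt(1 + 0.7^2) = 16.82 m.
R = A/P = 37.493 / 16.82 = 2.2291 m.

2.2291


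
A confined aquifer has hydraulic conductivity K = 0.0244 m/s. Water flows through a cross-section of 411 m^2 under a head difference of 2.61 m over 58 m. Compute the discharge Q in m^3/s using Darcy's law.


Darcy's law: Q = K * A * i, where i = dh/L.
Hydraulic gradient i = 2.61 / 58 = 0.045.
Q = 0.0244 * 411 * 0.045
  = 0.4513 m^3/s.

0.4513


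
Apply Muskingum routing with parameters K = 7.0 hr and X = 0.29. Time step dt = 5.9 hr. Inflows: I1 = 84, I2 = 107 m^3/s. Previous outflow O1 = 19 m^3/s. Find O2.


Muskingum coefficients:
denom = 2*K*(1-X) + dt = 2*7.0*(1-0.29) + 5.9 = 15.84.
C0 = (dt - 2*K*X)/denom = (5.9 - 2*7.0*0.29)/15.84 = 0.1162.
C1 = (dt + 2*K*X)/denom = (5.9 + 2*7.0*0.29)/15.84 = 0.6288.
C2 = (2*K*(1-X) - dt)/denom = 0.2551.
O2 = C0*I2 + C1*I1 + C2*O1
   = 0.1162*107 + 0.6288*84 + 0.2551*19
   = 70.09 m^3/s.

70.09


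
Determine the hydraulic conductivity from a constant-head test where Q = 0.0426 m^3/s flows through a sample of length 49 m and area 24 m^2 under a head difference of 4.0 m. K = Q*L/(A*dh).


From K = Q*L / (A*dh):
Numerator: Q*L = 0.0426 * 49 = 2.0874.
Denominator: A*dh = 24 * 4.0 = 96.0.
K = 2.0874 / 96.0 = 0.021744 m/s.

0.021744


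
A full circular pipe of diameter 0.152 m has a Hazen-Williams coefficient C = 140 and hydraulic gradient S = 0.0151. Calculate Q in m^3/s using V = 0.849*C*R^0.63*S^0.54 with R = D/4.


For a full circular pipe, R = D/4 = 0.152/4 = 0.038 m.
V = 0.849 * 140 * 0.038^0.63 * 0.0151^0.54
  = 0.849 * 140 * 0.127428 * 0.103908
  = 1.5738 m/s.
Pipe area A = pi*D^2/4 = pi*0.152^2/4 = 0.0181 m^2.
Q = A * V = 0.0181 * 1.5738 = 0.0286 m^3/s.

0.0286


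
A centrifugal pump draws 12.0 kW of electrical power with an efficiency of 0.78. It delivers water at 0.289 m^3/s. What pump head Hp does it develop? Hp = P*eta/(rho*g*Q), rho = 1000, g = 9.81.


Pump head formula: Hp = P * eta / (rho * g * Q).
Numerator: P * eta = 12.0 * 1000 * 0.78 = 9360.0 W.
Denominator: rho * g * Q = 1000 * 9.81 * 0.289 = 2835.09.
Hp = 9360.0 / 2835.09 = 3.3 m.

3.3


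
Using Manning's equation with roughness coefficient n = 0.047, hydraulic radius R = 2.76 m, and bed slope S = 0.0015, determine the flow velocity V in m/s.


Manning's equation gives V = (1/n) * R^(2/3) * S^(1/2).
First, compute R^(2/3) = 2.76^(2/3) = 1.9676.
Next, S^(1/2) = 0.0015^(1/2) = 0.03873.
Then 1/n = 1/0.047 = 21.28.
V = 21.28 * 1.9676 * 0.03873 = 1.6214 m/s.

1.6214


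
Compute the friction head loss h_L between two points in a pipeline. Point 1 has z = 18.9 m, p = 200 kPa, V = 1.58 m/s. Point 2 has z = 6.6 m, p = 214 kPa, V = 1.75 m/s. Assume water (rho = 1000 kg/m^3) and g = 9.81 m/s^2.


Total head at each section: H = z + p/(rho*g) + V^2/(2g).
H1 = 18.9 + 200*1000/(1000*9.81) + 1.58^2/(2*9.81)
   = 18.9 + 20.387 + 0.1272
   = 39.415 m.
H2 = 6.6 + 214*1000/(1000*9.81) + 1.75^2/(2*9.81)
   = 6.6 + 21.814 + 0.1561
   = 28.571 m.
h_L = H1 - H2 = 39.415 - 28.571 = 10.844 m.

10.844


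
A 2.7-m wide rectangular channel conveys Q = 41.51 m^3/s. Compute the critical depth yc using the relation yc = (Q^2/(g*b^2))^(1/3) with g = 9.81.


Using yc = (Q^2 / (g * b^2))^(1/3):
Q^2 = 41.51^2 = 1723.08.
g * b^2 = 9.81 * 2.7^2 = 9.81 * 7.29 = 71.51.
Q^2 / (g*b^2) = 1723.08 / 71.51 = 24.0957.
yc = 24.0957^(1/3) = 2.8883 m.

2.8883


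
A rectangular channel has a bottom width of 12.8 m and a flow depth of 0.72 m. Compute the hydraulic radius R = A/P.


For a rectangular section:
Flow area A = b * y = 12.8 * 0.72 = 9.22 m^2.
Wetted perimeter P = b + 2y = 12.8 + 2*0.72 = 14.24 m.
Hydraulic radius R = A/P = 9.22 / 14.24 = 0.6472 m.

0.6472


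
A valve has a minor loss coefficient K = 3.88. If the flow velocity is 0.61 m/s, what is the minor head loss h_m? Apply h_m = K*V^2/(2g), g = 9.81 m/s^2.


Minor loss formula: h_m = K * V^2/(2g).
V^2 = 0.61^2 = 0.3721.
V^2/(2g) = 0.3721 / 19.62 = 0.019 m.
h_m = 3.88 * 0.019 = 0.0736 m.

0.0736


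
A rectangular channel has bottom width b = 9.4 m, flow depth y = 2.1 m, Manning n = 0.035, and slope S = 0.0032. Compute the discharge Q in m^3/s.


For a rectangular channel, the cross-sectional area A = b * y = 9.4 * 2.1 = 19.74 m^2.
The wetted perimeter P = b + 2y = 9.4 + 2*2.1 = 13.6 m.
Hydraulic radius R = A/P = 19.74/13.6 = 1.4515 m.
Velocity V = (1/n)*R^(2/3)*S^(1/2) = (1/0.035)*1.4515^(2/3)*0.0032^(1/2) = 2.0719 m/s.
Discharge Q = A * V = 19.74 * 2.0719 = 40.9 m^3/s.

40.9


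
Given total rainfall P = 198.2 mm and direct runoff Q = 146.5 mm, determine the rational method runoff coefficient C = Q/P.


The runoff coefficient C = runoff depth / rainfall depth.
C = 146.5 / 198.2
  = 0.7392.

0.7392


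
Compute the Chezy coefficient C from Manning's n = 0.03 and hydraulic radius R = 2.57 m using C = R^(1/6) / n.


The Chezy coefficient relates to Manning's n through C = R^(1/6) / n.
R^(1/6) = 2.57^(1/6) = 1.170367.
C = 1.170367 / 0.03 = 39.01 m^(1/2)/s.

39.01


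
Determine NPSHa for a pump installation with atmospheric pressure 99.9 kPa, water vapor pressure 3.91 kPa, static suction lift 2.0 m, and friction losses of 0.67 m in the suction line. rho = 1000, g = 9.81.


NPSHa = p_atm/(rho*g) - z_s - hf_s - p_vap/(rho*g).
p_atm/(rho*g) = 99.9*1000 / (1000*9.81) = 10.183 m.
p_vap/(rho*g) = 3.91*1000 / (1000*9.81) = 0.399 m.
NPSHa = 10.183 - 2.0 - 0.67 - 0.399
      = 7.11 m.

7.11


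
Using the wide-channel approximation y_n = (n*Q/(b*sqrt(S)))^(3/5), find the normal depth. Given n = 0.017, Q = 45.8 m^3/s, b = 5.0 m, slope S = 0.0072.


We use the wide-channel approximation y_n = (n*Q/(b*sqrt(S)))^(3/5).
sqrt(S) = sqrt(0.0072) = 0.084853.
Numerator: n*Q = 0.017 * 45.8 = 0.7786.
Denominator: b*sqrt(S) = 5.0 * 0.084853 = 0.424265.
arg = 1.8352.
y_n = 1.8352^(3/5) = 1.4395 m.

1.4395


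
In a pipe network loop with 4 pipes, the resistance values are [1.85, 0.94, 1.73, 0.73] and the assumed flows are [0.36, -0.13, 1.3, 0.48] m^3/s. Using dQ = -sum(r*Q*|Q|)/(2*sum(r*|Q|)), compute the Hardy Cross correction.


Numerator terms (r*Q*|Q|): 1.85*0.36*|0.36| = 0.2398; 0.94*-0.13*|-0.13| = -0.0159; 1.73*1.3*|1.3| = 2.9237; 0.73*0.48*|0.48| = 0.1682.
Sum of numerator = 3.3158.
Denominator terms (r*|Q|): 1.85*|0.36| = 0.666; 0.94*|-0.13| = 0.1222; 1.73*|1.3| = 2.249; 0.73*|0.48| = 0.3504.
2 * sum of denominator = 2 * 3.3876 = 6.7752.
dQ = -3.3158 / 6.7752 = -0.4894 m^3/s.

-0.4894


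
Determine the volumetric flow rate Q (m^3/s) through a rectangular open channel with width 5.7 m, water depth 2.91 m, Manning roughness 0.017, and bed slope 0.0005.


For a rectangular channel, the cross-sectional area A = b * y = 5.7 * 2.91 = 16.59 m^2.
The wetted perimeter P = b + 2y = 5.7 + 2*2.91 = 11.52 m.
Hydraulic radius R = A/P = 16.59/11.52 = 1.4398 m.
Velocity V = (1/n)*R^(2/3)*S^(1/2) = (1/0.017)*1.4398^(2/3)*0.0005^(1/2) = 1.6772 m/s.
Discharge Q = A * V = 16.59 * 1.6772 = 27.819 m^3/s.

27.819


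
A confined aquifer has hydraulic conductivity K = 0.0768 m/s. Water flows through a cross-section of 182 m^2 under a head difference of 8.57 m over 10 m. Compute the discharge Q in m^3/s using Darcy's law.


Darcy's law: Q = K * A * i, where i = dh/L.
Hydraulic gradient i = 8.57 / 10 = 0.857.
Q = 0.0768 * 182 * 0.857
  = 11.9788 m^3/s.

11.9788


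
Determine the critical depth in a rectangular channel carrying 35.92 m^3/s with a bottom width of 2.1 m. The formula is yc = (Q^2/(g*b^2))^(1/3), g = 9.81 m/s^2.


Using yc = (Q^2 / (g * b^2))^(1/3):
Q^2 = 35.92^2 = 1290.25.
g * b^2 = 9.81 * 2.1^2 = 9.81 * 4.41 = 43.26.
Q^2 / (g*b^2) = 1290.25 / 43.26 = 29.8255.
yc = 29.8255^(1/3) = 3.1011 m.

3.1011


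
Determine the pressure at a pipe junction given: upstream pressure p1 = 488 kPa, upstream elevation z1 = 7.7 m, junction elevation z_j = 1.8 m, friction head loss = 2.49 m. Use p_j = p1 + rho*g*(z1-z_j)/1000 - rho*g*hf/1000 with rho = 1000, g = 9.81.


Junction pressure: p_j = p1 + rho*g*(z1 - z_j)/1000 - rho*g*hf/1000.
Elevation term = 1000*9.81*(7.7 - 1.8)/1000 = 57.879 kPa.
Friction term = 1000*9.81*2.49/1000 = 24.427 kPa.
p_j = 488 + 57.879 - 24.427 = 521.45 kPa.

521.45


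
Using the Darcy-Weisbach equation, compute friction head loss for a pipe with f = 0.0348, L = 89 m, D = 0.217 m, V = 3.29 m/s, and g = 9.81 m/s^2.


Darcy-Weisbach equation: h_f = f * (L/D) * V^2/(2g).
f * L/D = 0.0348 * 89/0.217 = 14.2728.
V^2/(2g) = 3.29^2 / (2*9.81) = 10.8241 / 19.62 = 0.5517 m.
h_f = 14.2728 * 0.5517 = 7.874 m.

7.874


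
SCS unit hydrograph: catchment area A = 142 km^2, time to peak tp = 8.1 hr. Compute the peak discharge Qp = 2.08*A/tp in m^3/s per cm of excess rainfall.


SCS formula: Qp = 2.08 * A / tp.
Qp = 2.08 * 142 / 8.1
   = 295.36 / 8.1
   = 36.46 m^3/s per cm.

36.46


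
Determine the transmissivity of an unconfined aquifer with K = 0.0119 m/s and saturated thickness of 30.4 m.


Transmissivity is defined as T = K * h.
T = 0.0119 * 30.4
  = 0.3618 m^2/s.

0.3618


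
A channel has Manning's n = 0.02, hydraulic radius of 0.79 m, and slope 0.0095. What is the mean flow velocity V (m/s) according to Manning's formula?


Manning's equation gives V = (1/n) * R^(2/3) * S^(1/2).
First, compute R^(2/3) = 0.79^(2/3) = 0.8546.
Next, S^(1/2) = 0.0095^(1/2) = 0.097468.
Then 1/n = 1/0.02 = 50.0.
V = 50.0 * 0.8546 * 0.097468 = 4.1647 m/s.

4.1647


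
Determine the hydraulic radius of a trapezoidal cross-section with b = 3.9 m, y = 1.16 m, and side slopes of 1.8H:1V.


For a trapezoidal section with side slope z:
A = (b + z*y)*y = (3.9 + 1.8*1.16)*1.16 = 6.946 m^2.
P = b + 2*y*sqrt(1 + z^2) = 3.9 + 2*1.16*sqrt(1 + 1.8^2) = 8.677 m.
R = A/P = 6.946 / 8.677 = 0.8005 m.

0.8005


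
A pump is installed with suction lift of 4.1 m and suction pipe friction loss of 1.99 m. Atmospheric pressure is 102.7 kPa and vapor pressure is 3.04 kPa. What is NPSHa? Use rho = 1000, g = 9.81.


NPSHa = p_atm/(rho*g) - z_s - hf_s - p_vap/(rho*g).
p_atm/(rho*g) = 102.7*1000 / (1000*9.81) = 10.469 m.
p_vap/(rho*g) = 3.04*1000 / (1000*9.81) = 0.31 m.
NPSHa = 10.469 - 4.1 - 1.99 - 0.31
      = 4.07 m.

4.07


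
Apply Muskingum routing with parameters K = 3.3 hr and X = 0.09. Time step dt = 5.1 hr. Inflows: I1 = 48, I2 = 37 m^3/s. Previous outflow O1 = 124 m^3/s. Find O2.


Muskingum coefficients:
denom = 2*K*(1-X) + dt = 2*3.3*(1-0.09) + 5.1 = 11.106.
C0 = (dt - 2*K*X)/denom = (5.1 - 2*3.3*0.09)/11.106 = 0.4057.
C1 = (dt + 2*K*X)/denom = (5.1 + 2*3.3*0.09)/11.106 = 0.5127.
C2 = (2*K*(1-X) - dt)/denom = 0.0816.
O2 = C0*I2 + C1*I1 + C2*O1
   = 0.4057*37 + 0.5127*48 + 0.0816*124
   = 49.74 m^3/s.

49.74


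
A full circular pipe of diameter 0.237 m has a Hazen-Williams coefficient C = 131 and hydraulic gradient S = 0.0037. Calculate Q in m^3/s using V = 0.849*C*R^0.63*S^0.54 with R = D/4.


For a full circular pipe, R = D/4 = 0.237/4 = 0.0592 m.
V = 0.849 * 131 * 0.0592^0.63 * 0.0037^0.54
  = 0.849 * 131 * 0.168575 * 0.048622
  = 0.9116 m/s.
Pipe area A = pi*D^2/4 = pi*0.237^2/4 = 0.0441 m^2.
Q = A * V = 0.0441 * 0.9116 = 0.0402 m^3/s.

0.0402


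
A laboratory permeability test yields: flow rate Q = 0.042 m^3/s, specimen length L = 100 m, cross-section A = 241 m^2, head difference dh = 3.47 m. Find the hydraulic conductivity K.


From K = Q*L / (A*dh):
Numerator: Q*L = 0.042 * 100 = 4.2.
Denominator: A*dh = 241 * 3.47 = 836.27.
K = 4.2 / 836.27 = 0.005022 m/s.

0.005022


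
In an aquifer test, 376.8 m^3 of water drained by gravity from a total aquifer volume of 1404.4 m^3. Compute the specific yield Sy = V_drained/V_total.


Specific yield Sy = Volume drained / Total volume.
Sy = 376.8 / 1404.4
   = 0.2683.

0.2683


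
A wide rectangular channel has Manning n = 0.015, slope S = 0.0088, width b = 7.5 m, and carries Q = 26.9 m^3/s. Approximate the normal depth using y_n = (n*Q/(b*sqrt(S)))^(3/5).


We use the wide-channel approximation y_n = (n*Q/(b*sqrt(S)))^(3/5).
sqrt(S) = sqrt(0.0088) = 0.093808.
Numerator: n*Q = 0.015 * 26.9 = 0.4035.
Denominator: b*sqrt(S) = 7.5 * 0.093808 = 0.70356.
arg = 0.5735.
y_n = 0.5735^(3/5) = 0.7163 m.

0.7163


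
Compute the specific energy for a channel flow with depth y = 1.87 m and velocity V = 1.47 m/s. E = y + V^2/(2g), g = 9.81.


Specific energy E = y + V^2/(2g).
Velocity head = V^2/(2g) = 1.47^2 / (2*9.81) = 2.1609 / 19.62 = 0.1101 m.
E = 1.87 + 0.1101 = 1.9801 m.

1.9801


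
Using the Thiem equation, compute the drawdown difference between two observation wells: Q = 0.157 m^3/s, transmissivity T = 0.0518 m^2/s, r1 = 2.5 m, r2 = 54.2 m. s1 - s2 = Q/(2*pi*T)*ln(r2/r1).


Thiem equation: s1 - s2 = Q/(2*pi*T) * ln(r2/r1).
ln(r2/r1) = ln(54.2/2.5) = 3.0764.
Q/(2*pi*T) = 0.157 / (2*pi*0.0518) = 0.157 / 0.3255 = 0.4824.
s1 - s2 = 0.4824 * 3.0764 = 1.484 m.

1.484


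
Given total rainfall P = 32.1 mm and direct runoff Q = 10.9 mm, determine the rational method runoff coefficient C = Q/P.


The runoff coefficient C = runoff depth / rainfall depth.
C = 10.9 / 32.1
  = 0.3396.

0.3396


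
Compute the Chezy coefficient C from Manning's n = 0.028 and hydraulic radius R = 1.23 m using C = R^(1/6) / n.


The Chezy coefficient relates to Manning's n through C = R^(1/6) / n.
R^(1/6) = 1.23^(1/6) = 1.035104.
C = 1.035104 / 0.028 = 36.97 m^(1/2)/s.

36.97


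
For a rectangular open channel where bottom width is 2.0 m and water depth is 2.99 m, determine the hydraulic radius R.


For a rectangular section:
Flow area A = b * y = 2.0 * 2.99 = 5.98 m^2.
Wetted perimeter P = b + 2y = 2.0 + 2*2.99 = 7.98 m.
Hydraulic radius R = A/P = 5.98 / 7.98 = 0.7494 m.

0.7494


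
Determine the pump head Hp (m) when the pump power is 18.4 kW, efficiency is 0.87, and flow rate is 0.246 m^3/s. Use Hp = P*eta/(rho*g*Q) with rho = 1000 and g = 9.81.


Pump head formula: Hp = P * eta / (rho * g * Q).
Numerator: P * eta = 18.4 * 1000 * 0.87 = 16008.0 W.
Denominator: rho * g * Q = 1000 * 9.81 * 0.246 = 2413.26.
Hp = 16008.0 / 2413.26 = 6.63 m.

6.63


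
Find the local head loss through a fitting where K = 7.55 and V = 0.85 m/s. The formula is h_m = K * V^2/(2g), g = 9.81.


Minor loss formula: h_m = K * V^2/(2g).
V^2 = 0.85^2 = 0.7225.
V^2/(2g) = 0.7225 / 19.62 = 0.0368 m.
h_m = 7.55 * 0.0368 = 0.278 m.

0.278


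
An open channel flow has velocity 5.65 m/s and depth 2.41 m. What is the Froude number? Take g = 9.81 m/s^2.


The Froude number is defined as Fr = V / sqrt(g*y).
g*y = 9.81 * 2.41 = 23.6421.
sqrt(g*y) = sqrt(23.6421) = 4.8623.
Fr = 5.65 / 4.8623 = 1.162.

1.162


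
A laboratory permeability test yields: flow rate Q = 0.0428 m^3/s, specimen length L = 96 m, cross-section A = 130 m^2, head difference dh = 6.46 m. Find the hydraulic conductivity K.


From K = Q*L / (A*dh):
Numerator: Q*L = 0.0428 * 96 = 4.1088.
Denominator: A*dh = 130 * 6.46 = 839.8.
K = 4.1088 / 839.8 = 0.004893 m/s.

0.004893


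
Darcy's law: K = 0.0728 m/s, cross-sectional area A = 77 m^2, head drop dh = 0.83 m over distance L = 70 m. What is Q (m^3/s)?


Darcy's law: Q = K * A * i, where i = dh/L.
Hydraulic gradient i = 0.83 / 70 = 0.011857.
Q = 0.0728 * 77 * 0.011857
  = 0.0665 m^3/s.

0.0665


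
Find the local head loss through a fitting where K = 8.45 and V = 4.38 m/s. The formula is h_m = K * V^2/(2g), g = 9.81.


Minor loss formula: h_m = K * V^2/(2g).
V^2 = 4.38^2 = 19.1844.
V^2/(2g) = 19.1844 / 19.62 = 0.9778 m.
h_m = 8.45 * 0.9778 = 8.2624 m.

8.2624


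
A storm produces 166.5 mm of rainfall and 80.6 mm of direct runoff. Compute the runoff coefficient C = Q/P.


The runoff coefficient C = runoff depth / rainfall depth.
C = 80.6 / 166.5
  = 0.4841.

0.4841


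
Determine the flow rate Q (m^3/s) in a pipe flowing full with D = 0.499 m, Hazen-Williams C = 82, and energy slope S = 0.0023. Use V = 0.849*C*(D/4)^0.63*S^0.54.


For a full circular pipe, R = D/4 = 0.499/4 = 0.1247 m.
V = 0.849 * 82 * 0.1247^0.63 * 0.0023^0.54
  = 0.849 * 82 * 0.269467 * 0.037613
  = 0.7056 m/s.
Pipe area A = pi*D^2/4 = pi*0.499^2/4 = 0.1956 m^2.
Q = A * V = 0.1956 * 0.7056 = 0.138 m^3/s.

0.138


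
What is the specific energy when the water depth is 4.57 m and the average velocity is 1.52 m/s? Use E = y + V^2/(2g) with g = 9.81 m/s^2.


Specific energy E = y + V^2/(2g).
Velocity head = V^2/(2g) = 1.52^2 / (2*9.81) = 2.3104 / 19.62 = 0.1178 m.
E = 4.57 + 0.1178 = 4.6878 m.

4.6878


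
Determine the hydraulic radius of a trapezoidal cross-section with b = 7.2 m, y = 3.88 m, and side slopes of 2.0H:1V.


For a trapezoidal section with side slope z:
A = (b + z*y)*y = (7.2 + 2.0*3.88)*3.88 = 58.045 m^2.
P = b + 2*y*sqrt(1 + z^2) = 7.2 + 2*3.88*sqrt(1 + 2.0^2) = 24.552 m.
R = A/P = 58.045 / 24.552 = 2.3642 m.

2.3642


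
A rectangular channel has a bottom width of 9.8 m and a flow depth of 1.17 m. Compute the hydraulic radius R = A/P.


For a rectangular section:
Flow area A = b * y = 9.8 * 1.17 = 11.47 m^2.
Wetted perimeter P = b + 2y = 9.8 + 2*1.17 = 12.14 m.
Hydraulic radius R = A/P = 11.47 / 12.14 = 0.9445 m.

0.9445


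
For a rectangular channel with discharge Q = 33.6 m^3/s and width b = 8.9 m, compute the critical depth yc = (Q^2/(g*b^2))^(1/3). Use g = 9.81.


Using yc = (Q^2 / (g * b^2))^(1/3):
Q^2 = 33.6^2 = 1128.96.
g * b^2 = 9.81 * 8.9^2 = 9.81 * 79.21 = 777.05.
Q^2 / (g*b^2) = 1128.96 / 777.05 = 1.4529.
yc = 1.4529^(1/3) = 1.1326 m.

1.1326


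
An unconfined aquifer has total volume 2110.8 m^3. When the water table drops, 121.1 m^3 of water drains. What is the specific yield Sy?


Specific yield Sy = Volume drained / Total volume.
Sy = 121.1 / 2110.8
   = 0.0574.

0.0574


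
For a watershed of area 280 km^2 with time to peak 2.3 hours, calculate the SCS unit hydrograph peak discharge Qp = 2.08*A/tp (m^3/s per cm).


SCS formula: Qp = 2.08 * A / tp.
Qp = 2.08 * 280 / 2.3
   = 582.4 / 2.3
   = 253.22 m^3/s per cm.

253.22


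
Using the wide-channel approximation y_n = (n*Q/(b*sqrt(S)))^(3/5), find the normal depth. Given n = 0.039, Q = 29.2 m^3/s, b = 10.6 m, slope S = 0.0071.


We use the wide-channel approximation y_n = (n*Q/(b*sqrt(S)))^(3/5).
sqrt(S) = sqrt(0.0071) = 0.084261.
Numerator: n*Q = 0.039 * 29.2 = 1.1388.
Denominator: b*sqrt(S) = 10.6 * 0.084261 = 0.893167.
arg = 1.275.
y_n = 1.275^(3/5) = 1.1569 m.

1.1569
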